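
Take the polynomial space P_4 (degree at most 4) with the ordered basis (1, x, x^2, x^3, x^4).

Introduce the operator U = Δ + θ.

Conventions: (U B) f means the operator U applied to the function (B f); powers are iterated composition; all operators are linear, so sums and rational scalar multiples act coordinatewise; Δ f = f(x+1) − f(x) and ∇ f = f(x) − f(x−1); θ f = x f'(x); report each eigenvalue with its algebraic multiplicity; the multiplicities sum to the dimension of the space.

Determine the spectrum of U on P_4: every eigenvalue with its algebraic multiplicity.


λ = 0 (multiplicity 1), λ = 1 (multiplicity 1), λ = 2 (multiplicity 1), λ = 3 (multiplicity 1), λ = 4 (multiplicity 1)

image of 1: 0
image of x: x + 1
image of x^2: 2x^2 + 2x + 1
image of x^3: 3x^3 + 3x^2 + 3x + 1
image of x^4: 4x^4 + 4x^3 + 6x^2 + 4x + 1
the matrix is upper triangular; its diagonal is (0, 1, 2, 3, 4)
for a triangular matrix the eigenvalues are the diagonal entries, with algebraic multiplicity their repetition count


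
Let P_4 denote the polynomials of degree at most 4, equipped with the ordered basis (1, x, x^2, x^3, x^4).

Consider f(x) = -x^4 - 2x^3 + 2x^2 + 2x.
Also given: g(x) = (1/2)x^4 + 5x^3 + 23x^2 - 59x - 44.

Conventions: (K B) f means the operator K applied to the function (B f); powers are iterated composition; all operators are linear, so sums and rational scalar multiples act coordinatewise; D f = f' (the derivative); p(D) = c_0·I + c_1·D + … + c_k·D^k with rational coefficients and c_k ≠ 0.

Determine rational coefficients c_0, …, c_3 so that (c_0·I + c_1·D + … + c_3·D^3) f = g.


p(D) = -(1/2)·I − D − (3/2)·D^2 + 3·D^3, i.e. c_0 = -1/2, c_1 = -1, c_2 = -3/2, c_3 = 3

D^0 f = -x^4 - 2x^3 + 2x^2 + 2x
D^1 f = -4x^3 - 6x^2 + 4x + 2
D^2 f = -12x^2 - 12x + 4
D^3 f = -24x - 12
matching coefficients of g against c_0 f + c_1 Df + … from the top degree down determines the c_i
solution: c_0 = -1/2, c_1 = -1, c_2 = -3/2, c_3 = 3


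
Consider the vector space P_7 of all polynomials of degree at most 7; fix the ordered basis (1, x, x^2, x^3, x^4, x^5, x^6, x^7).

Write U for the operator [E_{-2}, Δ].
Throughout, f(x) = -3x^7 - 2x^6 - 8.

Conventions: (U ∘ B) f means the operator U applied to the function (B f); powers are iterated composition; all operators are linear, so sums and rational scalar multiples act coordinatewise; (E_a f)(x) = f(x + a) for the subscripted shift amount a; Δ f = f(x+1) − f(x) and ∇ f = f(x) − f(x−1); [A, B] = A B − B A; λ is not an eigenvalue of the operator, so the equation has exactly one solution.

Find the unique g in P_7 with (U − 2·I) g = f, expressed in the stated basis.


write g with unknown coordinates in the stated basis and equate coefficients in (U − 2·I) g = f
solving from the highest basis element down gives g = (3/2)x^7 + x^6 + 4
check: U g = 0
so U g − 2·g = -3x^7 - 2x^6 - 8 = f ✓

the result is g(x) = (3/2)x^7 + x^6 + 4


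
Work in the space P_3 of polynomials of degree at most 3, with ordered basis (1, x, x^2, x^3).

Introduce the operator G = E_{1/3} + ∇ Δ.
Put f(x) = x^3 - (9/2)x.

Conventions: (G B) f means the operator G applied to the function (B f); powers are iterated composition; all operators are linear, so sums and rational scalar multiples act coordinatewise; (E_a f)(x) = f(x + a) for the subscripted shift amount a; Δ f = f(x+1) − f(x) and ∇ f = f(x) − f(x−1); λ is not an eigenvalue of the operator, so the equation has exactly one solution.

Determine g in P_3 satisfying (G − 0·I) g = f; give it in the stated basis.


write g with unknown coordinates in the stated basis and equate coefficients in (G − 0·I) g = f
solving from the highest basis element down gives g = x^3 - x^2 - (61/6)x + 295/54
check: G g = x^3 - (9/2)x
so G g − 0·g = x^3 - (9/2)x = f ✓

g(x) = x^3 - x^2 - (61/6)x + 295/54


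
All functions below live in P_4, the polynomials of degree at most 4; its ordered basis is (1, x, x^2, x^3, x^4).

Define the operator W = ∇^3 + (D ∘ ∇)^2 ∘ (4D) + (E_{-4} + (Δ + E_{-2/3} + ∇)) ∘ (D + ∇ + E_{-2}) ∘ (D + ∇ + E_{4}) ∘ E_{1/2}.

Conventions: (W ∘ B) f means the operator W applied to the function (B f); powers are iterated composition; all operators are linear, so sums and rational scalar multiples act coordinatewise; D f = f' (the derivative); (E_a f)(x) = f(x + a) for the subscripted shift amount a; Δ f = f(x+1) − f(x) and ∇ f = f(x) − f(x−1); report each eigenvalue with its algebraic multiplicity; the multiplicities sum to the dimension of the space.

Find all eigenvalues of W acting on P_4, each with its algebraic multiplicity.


λ = 2 (multiplicity 5)

image of 1: 2
image of x: 2x + 31/3
image of x^2: 2x^2 + (62/3)x + 545/18
image of x^3: 2x^3 + 31x^2 + (545/6)x + 38623/108
image of x^4: 2x^4 + (124/3)x^3 + (545/3)x^2 + (38623/27)x + 462209/648
the matrix is upper triangular; its diagonal is (2, 2, 2, 2, 2)
for a triangular matrix the eigenvalues are the diagonal entries, with algebraic multiplicity their repetition count


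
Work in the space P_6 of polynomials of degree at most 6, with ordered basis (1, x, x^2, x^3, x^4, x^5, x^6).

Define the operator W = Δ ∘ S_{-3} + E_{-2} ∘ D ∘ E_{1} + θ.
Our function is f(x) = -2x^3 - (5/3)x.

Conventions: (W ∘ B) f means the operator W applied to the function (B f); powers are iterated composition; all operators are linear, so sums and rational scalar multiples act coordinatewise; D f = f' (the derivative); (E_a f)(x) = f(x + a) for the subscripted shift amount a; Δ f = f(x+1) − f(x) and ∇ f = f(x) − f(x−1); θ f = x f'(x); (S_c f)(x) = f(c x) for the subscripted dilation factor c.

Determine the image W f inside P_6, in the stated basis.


S_{-3} f = 54x^3 + 5x
Δ S_{-3} f = 162x^2 + 162x + 59
E_{1} f = -2x^3 - 6x^2 - (23/3)x - 11/3
D E_{1} f = -6x^2 - 12x - 23/3
E_{-2} D E_{1} f = -6x^2 + 12x - 23/3
θ f = -6x^3 - (5/3)x
(Δ ∘ S_{-3} + E_{-2} ∘ D ∘ E_{1} + θ) f = -6x^3 + 156x^2 + (517/3)x + 154/3

the result is g(x) = -6x^3 + 156x^2 + (517/3)x + 154/3


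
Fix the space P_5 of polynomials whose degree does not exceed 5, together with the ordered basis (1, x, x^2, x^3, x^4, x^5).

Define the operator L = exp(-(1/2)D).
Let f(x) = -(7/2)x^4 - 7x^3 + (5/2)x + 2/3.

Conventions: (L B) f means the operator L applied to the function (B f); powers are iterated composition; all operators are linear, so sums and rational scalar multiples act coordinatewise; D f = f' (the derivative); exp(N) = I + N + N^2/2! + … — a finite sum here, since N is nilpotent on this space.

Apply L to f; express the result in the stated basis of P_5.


the result is g(x) = -(7/2)x^4 + (21/4)x^2 - x + 7/96

order-1 term: 7x^3 + (21/2)x^2 - 5/4
order-2 term: -(21/4)x^2 - (21/4)x
order-3 term: (7/4)x + 7/8
order-4 term: -7/32
the series for exp(-(1/2)D) f terminates at order 4
exp(-(1/2)D) f = -(7/2)x^4 + (21/4)x^2 - x + 7/96


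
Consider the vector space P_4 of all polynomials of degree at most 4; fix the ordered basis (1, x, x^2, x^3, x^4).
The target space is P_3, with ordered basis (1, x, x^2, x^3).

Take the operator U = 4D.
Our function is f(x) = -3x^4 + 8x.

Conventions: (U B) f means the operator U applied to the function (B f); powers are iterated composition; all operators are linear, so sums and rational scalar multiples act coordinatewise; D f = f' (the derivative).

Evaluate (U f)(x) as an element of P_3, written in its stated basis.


the result is g(x) = -48x^3 + 32

D f = -12x^3 + 8
(4D) f = -48x^3 + 32


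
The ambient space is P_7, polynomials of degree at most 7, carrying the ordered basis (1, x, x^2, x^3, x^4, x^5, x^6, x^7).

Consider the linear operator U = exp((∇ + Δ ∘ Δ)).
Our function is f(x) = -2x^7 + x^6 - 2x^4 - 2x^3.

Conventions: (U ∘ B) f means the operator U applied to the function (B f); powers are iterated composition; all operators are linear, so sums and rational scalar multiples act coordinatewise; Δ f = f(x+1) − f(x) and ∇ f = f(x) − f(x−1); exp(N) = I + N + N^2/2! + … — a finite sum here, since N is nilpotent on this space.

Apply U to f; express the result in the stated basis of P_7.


the image equals g(x) = -2x^7 - 13x^6 - 78x^5 - 742x^4 - 3360x^3 - 10269x^2 - 23210x - 24307

order-1 term: -14x^6 - 36x^5 - 475x^4 - 778x^3 - 1125x^2 - 730x - 233
order-2 term: -42x^5 - 195x^4 - 2110x^3 - 5217x^2 - 11414x - 7723
order-3 term: -70x^4 - 400x^3 - 3480x^2 - 8318x - 11746
order-4 term: -70x^3 - 405x^2 - 2530x - 3877
order-5 term: -42x^2 - 204x - 685
order-6 term: -14x - 41
order-7 term: -2
the series for exp((∇ + Δ ∘ Δ)) f terminates at order 7
exp((∇ + Δ ∘ Δ)) f = -2x^7 - 13x^6 - 78x^5 - 742x^4 - 3360x^3 - 10269x^2 - 23210x - 24307


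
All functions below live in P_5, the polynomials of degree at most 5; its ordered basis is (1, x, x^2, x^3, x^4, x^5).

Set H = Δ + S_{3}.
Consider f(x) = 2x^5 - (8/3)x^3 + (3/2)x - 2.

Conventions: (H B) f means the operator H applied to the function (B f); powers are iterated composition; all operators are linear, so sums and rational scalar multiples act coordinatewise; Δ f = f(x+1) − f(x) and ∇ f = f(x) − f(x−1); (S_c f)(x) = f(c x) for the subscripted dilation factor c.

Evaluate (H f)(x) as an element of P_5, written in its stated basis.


Δ f = 10x^4 + 20x^3 + 12x^2 + 2x + 5/6
S_{3} f = 486x^5 - 72x^3 + (9/2)x - 2
(Δ + S_{3}) f = 486x^5 + 10x^4 - 52x^3 + 12x^2 + (13/2)x - 7/6

the result is g(x) = 486x^5 + 10x^4 - 52x^3 + 12x^2 + (13/2)x - 7/6


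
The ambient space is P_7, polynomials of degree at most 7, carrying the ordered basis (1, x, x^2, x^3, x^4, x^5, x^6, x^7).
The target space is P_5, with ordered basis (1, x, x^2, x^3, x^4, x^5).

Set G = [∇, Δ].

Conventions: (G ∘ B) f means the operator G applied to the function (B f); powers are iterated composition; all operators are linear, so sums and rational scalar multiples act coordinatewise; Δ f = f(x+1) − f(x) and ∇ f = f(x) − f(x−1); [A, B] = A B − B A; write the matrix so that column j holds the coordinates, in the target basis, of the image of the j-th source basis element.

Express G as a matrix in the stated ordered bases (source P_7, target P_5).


the matrix is [[0, 0, 0, 0, 0, 0, 0, 0]; [0, 0, 0, 0, 0, 0, 0, 0]; [0, 0, 0, 0, 0, 0, 0, 0]; [0, 0, 0, 0, 0, 0, 0, 0]; [0, 0, 0, 0, 0, 0, 0, 0]; [0, 0, 0, 0, 0, 0, 0, 0]] (rows listed top to bottom)

image of 1: 0
image of x: 0
image of x^2: 0
image of x^3: 0
image of x^4: 0
image of x^5: 0
image of x^6: 0
image of x^7: 0
each image's coordinates form column j of the matrix


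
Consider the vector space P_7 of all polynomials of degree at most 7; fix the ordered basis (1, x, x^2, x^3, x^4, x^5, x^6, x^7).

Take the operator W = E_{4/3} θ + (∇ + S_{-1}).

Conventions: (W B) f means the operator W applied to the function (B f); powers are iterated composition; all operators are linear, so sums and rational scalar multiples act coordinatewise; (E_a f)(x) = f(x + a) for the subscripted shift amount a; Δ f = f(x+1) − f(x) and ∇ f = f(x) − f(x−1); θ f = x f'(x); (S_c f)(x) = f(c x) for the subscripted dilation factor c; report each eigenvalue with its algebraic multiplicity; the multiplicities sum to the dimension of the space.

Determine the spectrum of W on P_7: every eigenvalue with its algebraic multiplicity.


image of 1: 1
image of x: 7/3
image of x^2: 3x^2 + (22/3)x + 23/9
image of x^3: 2x^3 + 15x^2 + 13x + 73/9
image of x^4: 5x^4 + (76/3)x^3 + (110/3)x^2 + (1132/27)x + 943/81
image of x^5: 4x^5 + (115/3)x^4 + (710/9)x^3 + (3470/27)x^2 + (5995/81)x + 5363/243
image of x^6: 7x^6 + 54x^5 + 145x^4 + (2740/9)x^3 + (2425/9)x^2 + (4258/27)x + 7949/243
image of x^7: 6x^7 + (217/3)x^6 + (721/3)x^5 + (16625/27)x^4 + (59885/81)x^3 + (51877/81)x^2 + (195601/729)x + 116875/2187
the matrix is upper triangular; its diagonal is (1, 0, 3, 2, 5, 4, 7, 6)
for a triangular matrix the eigenvalues are the diagonal entries, with algebraic multiplicity their repetition count

λ = 0 (multiplicity 1), λ = 1 (multiplicity 1), λ = 2 (multiplicity 1), λ = 3 (multiplicity 1), λ = 4 (multiplicity 1), λ = 5 (multiplicity 1), λ = 6 (multiplicity 1), λ = 7 (multiplicity 1)


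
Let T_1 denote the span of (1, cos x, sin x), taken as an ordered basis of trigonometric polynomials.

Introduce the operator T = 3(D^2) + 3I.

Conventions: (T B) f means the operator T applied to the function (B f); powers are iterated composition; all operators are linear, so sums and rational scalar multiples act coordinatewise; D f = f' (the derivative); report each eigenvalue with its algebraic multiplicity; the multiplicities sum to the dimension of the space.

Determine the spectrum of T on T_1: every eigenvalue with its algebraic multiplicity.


image of 1: 3
image of cos x: 0
image of sin x: 0
the matrix is diagonal; its diagonal is (3, 0, 0)
for a triangular matrix the eigenvalues are the diagonal entries, with algebraic multiplicity their repetition count

λ = 0 (multiplicity 2), λ = 3 (multiplicity 1)


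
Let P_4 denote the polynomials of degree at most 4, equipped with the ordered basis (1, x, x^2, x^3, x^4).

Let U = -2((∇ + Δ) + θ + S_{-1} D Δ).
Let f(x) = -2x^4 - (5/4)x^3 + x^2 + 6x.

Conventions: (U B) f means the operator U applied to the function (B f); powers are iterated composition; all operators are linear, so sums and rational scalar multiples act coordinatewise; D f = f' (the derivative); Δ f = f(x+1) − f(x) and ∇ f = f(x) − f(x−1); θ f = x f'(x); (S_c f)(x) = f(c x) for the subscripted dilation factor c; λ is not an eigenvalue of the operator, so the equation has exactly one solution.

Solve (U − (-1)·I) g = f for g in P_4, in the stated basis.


g(x) = (2/7)x^4 - (93/140)x^3 + (4/105)x^2 - (1259/105)x - 313/6

write g with unknown coordinates in the stated basis and equate coefficients in (U − (-1)·I) g = f
solving from the highest basis element down gives g = (2/7)x^4 - (93/140)x^3 + (4/105)x^2 - (1259/105)x - 313/6
check: U g = -(16/7)x^4 - (41/70)x^3 + (101/105)x^2 + (1889/105)x + 313/6
so U g − (-1)·g = -2x^4 - (5/4)x^3 + x^2 + 6x = f ✓


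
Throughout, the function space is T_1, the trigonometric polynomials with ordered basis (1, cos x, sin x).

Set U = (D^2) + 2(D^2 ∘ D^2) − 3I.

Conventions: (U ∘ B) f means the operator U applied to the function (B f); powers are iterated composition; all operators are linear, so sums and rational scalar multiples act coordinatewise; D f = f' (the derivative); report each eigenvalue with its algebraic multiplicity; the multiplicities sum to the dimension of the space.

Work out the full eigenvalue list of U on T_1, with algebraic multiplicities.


λ = -3 (multiplicity 1), λ = -2 (multiplicity 2)

image of 1: -3
image of cos x: -2cos x
image of sin x: -2sin x
the matrix is diagonal; its diagonal is (-3, -2, -2)
for a triangular matrix the eigenvalues are the diagonal entries, with algebraic multiplicity their repetition count


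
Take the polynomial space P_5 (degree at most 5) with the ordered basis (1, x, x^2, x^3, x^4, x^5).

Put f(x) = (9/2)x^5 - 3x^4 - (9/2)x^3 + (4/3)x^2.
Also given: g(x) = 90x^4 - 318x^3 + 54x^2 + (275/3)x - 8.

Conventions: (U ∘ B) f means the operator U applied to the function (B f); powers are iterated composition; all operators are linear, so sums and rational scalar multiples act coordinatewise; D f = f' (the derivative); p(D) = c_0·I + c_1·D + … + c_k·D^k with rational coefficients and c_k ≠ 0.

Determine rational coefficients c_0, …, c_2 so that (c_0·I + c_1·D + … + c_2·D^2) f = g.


D^0 f = (9/2)x^5 - 3x^4 - (9/2)x^3 + (4/3)x^2
D^1 f = (45/2)x^4 - 12x^3 - (27/2)x^2 + (8/3)x
D^2 f = 90x^3 - 36x^2 - 27x + 8/3
matching coefficients of g against c_0 f + c_1 Df + … from the top degree down determines the c_i
solution: c_0 = 0, c_1 = 4, c_2 = -3

c_0 = 0, c_1 = 4, c_2 = -3


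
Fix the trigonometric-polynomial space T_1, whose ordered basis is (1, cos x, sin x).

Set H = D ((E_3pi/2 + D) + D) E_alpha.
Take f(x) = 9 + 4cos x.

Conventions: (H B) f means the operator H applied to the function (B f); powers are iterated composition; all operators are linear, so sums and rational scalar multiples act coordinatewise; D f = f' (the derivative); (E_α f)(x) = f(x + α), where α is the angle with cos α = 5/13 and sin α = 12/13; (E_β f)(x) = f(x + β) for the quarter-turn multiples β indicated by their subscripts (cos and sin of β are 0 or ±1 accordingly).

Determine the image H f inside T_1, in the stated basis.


the image equals g(x) = -(20/13)cos x + (48/13)sin x

E_alpha f = 9 + (20/13)cos x - (48/13)sin x
E_3pi/2 E_alpha f = 9 + (48/13)cos x + (20/13)sin x
D E_alpha f = -(48/13)cos x - (20/13)sin x
(E_3pi/2 + D) E_alpha f = 9
D E_alpha f = -(48/13)cos x - (20/13)sin x
((E_3pi/2 + D) + D) E_alpha f = 9 - (48/13)cos x - (20/13)sin x
D ((E_3pi/2 + D) + D) E_alpha f = -(20/13)cos x + (48/13)sin x


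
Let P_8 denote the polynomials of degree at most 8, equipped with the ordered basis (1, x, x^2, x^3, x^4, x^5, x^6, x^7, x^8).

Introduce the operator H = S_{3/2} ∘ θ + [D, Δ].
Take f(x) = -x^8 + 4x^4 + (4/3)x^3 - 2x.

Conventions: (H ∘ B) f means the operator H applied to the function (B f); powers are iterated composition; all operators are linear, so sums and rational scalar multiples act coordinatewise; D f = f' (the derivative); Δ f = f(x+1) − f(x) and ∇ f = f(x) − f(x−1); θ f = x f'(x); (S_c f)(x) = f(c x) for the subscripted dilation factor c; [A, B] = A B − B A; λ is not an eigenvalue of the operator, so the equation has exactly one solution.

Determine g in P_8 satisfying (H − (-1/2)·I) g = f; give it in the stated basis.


g(x) = -(32/6577)x^8 + (16/83)x^4 + (32/255)x^3 - x

write g with unknown coordinates in the stated basis and equate coefficients in (H − (-1/2)·I) g = f
solving from the highest basis element down gives g = -(32/6577)x^8 + (16/83)x^4 + (32/255)x^3 - x
check: H g = -(6561/6577)x^8 + (324/83)x^4 + (108/85)x^3 - (3/2)x
so H g − (-1/2)·g = -x^8 + 4x^4 + (4/3)x^3 - 2x = f ✓


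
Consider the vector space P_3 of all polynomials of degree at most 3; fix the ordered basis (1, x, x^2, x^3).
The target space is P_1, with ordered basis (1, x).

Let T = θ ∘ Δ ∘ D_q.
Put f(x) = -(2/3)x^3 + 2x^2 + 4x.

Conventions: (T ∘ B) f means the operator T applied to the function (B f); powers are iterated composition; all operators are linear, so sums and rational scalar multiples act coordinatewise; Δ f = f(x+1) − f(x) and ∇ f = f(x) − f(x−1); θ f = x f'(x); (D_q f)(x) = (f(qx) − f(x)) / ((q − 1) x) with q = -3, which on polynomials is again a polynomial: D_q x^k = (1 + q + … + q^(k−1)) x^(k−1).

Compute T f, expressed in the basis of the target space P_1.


g(x) = -(28/3)x

D_q f = -(14/3)x^2 - 4x + 4
Δ D_q f = -(28/3)x - 26/3
θ Δ D_q f = -(28/3)x


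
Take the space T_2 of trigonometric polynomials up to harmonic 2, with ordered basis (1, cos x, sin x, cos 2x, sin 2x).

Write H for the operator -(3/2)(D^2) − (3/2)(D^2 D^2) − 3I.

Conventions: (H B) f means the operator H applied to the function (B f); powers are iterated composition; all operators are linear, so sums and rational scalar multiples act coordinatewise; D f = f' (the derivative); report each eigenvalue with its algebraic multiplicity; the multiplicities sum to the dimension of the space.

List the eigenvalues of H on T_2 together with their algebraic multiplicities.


λ = -21 (multiplicity 2), λ = -3 (multiplicity 3)

image of 1: -3
image of cos x: -3cos x
image of sin x: -3sin x
image of cos 2x: -21cos 2x
image of sin 2x: -21sin 2x
the matrix is diagonal; its diagonal is (-3, -3, -3, -21, -21)
for a triangular matrix the eigenvalues are the diagonal entries, with algebraic multiplicity their repetition count


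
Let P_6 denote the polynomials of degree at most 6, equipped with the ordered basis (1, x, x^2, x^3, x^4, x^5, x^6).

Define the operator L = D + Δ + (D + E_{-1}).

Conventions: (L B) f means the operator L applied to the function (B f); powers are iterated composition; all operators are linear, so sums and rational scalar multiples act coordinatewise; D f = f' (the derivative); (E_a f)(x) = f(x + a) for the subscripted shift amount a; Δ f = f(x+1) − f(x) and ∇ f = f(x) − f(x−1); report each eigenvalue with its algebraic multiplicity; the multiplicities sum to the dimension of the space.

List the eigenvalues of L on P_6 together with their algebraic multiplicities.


λ = 1 (multiplicity 7)

image of 1: 1
image of x: x + 2
image of x^2: x^2 + 4x + 2
image of x^3: x^3 + 6x^2 + 6x
image of x^4: x^4 + 8x^3 + 12x^2 + 2
image of x^5: x^5 + 10x^4 + 20x^3 + 10x
image of x^6: x^6 + 12x^5 + 30x^4 + 30x^2 + 2
the matrix is upper triangular; its diagonal is (1, 1, 1, 1, 1, 1, 1)
for a triangular matrix the eigenvalues are the diagonal entries, with algebraic multiplicity their repetition count


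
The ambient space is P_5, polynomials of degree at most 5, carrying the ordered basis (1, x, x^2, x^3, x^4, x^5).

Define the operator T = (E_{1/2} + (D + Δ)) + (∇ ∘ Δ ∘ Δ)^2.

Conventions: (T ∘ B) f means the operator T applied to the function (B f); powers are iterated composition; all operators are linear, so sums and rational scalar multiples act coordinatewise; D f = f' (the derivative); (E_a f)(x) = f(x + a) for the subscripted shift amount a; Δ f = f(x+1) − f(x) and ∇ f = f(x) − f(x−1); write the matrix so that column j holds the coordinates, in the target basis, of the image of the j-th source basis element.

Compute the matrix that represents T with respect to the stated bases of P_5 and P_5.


image of 1: 1
image of x: x + 5/2
image of x^2: x^2 + 5x + 5/4
image of x^3: x^3 + (15/2)x^2 + (15/4)x + 9/8
image of x^4: x^4 + 10x^3 + (15/2)x^2 + (9/2)x + 17/16
image of x^5: x^5 + (25/2)x^4 + (25/2)x^3 + (45/4)x^2 + (85/16)x + 33/32
each image's coordinates form column j of the matrix

the matrix is [[1, 5/2, 5/4, 9/8, 17/16, 33/32]; [0, 1, 5, 15/4, 9/2, 85/16]; [0, 0, 1, 15/2, 15/2, 45/4]; [0, 0, 0, 1, 10, 25/2]; [0, 0, 0, 0, 1, 25/2]; [0, 0, 0, 0, 0, 1]] (rows listed top to bottom)


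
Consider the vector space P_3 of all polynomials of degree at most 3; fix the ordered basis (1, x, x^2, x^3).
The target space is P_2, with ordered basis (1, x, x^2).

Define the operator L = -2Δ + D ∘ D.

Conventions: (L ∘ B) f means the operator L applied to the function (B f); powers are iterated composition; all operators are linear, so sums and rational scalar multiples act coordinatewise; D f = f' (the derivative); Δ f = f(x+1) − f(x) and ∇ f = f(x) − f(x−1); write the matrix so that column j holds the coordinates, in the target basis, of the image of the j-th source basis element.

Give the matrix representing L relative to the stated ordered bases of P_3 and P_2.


image of 1: 0
image of x: -2
image of x^2: -4x
image of x^3: -6x^2 - 2
each image's coordinates form column j of the matrix

the matrix is [[0, -2, 0, -2]; [0, 0, -4, 0]; [0, 0, 0, -6]] (rows listed top to bottom)


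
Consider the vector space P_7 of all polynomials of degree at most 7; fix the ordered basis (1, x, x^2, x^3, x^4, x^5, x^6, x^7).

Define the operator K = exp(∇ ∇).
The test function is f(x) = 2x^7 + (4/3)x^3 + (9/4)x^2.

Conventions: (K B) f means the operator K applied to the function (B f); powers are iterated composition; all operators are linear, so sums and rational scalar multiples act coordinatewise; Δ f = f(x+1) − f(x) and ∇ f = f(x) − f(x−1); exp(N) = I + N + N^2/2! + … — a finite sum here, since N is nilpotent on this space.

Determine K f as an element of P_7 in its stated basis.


g(x) = 2x^7 + 84x^5 - 420x^4 + (5464/3)x^3 - (25191/4)x^2 + 13476x - 27391/2

order-1 term: 84x^5 - 420x^4 + 980x^3 - 1260x^2 + 876x - 511/2
order-2 term: 840x^3 - 5040x^2 + 10920x - 8400
order-3 term: 1680x - 5040
the series for exp(∇ ∇) f terminates at order 3
exp(∇ ∇) f = 2x^7 + 84x^5 - 420x^4 + (5464/3)x^3 - (25191/4)x^2 + 13476x - 27391/2


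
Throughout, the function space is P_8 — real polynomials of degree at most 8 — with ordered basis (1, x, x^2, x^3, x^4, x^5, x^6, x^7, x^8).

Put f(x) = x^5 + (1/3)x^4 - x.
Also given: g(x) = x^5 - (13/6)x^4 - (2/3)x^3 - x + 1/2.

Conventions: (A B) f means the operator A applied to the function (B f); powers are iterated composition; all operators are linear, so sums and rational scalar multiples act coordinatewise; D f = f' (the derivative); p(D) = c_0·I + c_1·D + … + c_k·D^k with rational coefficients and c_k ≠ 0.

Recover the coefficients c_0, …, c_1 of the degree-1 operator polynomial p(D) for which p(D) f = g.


p(D) = I − (1/2)·D, i.e. c_0 = 1, c_1 = -1/2

D^0 f = x^5 + (1/3)x^4 - x
D^1 f = 5x^4 + (4/3)x^3 - 1
matching coefficients of g against c_0 f + c_1 Df + … from the top degree down determines the c_i
solution: c_0 = 1, c_1 = -1/2


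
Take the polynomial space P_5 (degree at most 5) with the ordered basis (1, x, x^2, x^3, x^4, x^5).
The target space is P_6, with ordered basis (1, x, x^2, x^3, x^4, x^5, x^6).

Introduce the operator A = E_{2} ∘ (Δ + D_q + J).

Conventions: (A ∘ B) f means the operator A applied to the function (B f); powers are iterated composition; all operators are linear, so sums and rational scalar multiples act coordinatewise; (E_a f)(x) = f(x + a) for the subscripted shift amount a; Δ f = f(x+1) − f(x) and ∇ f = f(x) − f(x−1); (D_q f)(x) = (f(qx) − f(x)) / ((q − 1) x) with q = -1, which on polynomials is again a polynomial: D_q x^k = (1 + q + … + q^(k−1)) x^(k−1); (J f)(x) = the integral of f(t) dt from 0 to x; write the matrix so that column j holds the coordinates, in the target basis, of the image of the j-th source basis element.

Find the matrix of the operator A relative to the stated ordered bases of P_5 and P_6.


image of 1: x + 2
image of x: (1/2)x^2 + 2x + 4
image of x^2: (1/3)x^3 + 2x^2 + 6x + 23/3
image of x^3: (1/4)x^4 + 2x^3 + 10x^2 + 27x + 27
image of x^4: (1/5)x^5 + 2x^4 + 12x^3 + 46x^2 + 92x + 357/5
image of x^5: (1/6)x^6 + 2x^5 + 16x^4 + (254/3)x^3 + 254x^2 + 389x + 713/3
each image's coordinates form column j of the matrix

the matrix is [[2, 4, 23/3, 27, 357/5, 713/3]; [1, 2, 6, 27, 92, 389]; [0, 1/2, 2, 10, 46, 254]; [0, 0, 1/3, 2, 12, 254/3]; [0, 0, 0, 1/4, 2, 16]; [0, 0, 0, 0, 1/5, 2]; [0, 0, 0, 0, 0, 1/6]] (rows listed top to bottom)


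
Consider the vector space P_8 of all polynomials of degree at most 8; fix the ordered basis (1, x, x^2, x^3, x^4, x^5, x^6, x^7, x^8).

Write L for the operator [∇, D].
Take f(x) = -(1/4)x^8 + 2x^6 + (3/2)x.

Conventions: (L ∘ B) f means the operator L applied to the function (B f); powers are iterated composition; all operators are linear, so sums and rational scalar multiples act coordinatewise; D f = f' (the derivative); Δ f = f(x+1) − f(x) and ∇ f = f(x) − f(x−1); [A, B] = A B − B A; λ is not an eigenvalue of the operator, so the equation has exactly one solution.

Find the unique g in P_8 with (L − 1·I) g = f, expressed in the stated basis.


the image equals g(x) = (1/4)x^8 - 2x^6 - (3/2)x

write g with unknown coordinates in the stated basis and equate coefficients in (L − 1·I) g = f
solving from the highest basis element down gives g = (1/4)x^8 - 2x^6 - (3/2)x
check: L g = 0
so L g − 1·g = -(1/4)x^8 + 2x^6 + (3/2)x = f ✓


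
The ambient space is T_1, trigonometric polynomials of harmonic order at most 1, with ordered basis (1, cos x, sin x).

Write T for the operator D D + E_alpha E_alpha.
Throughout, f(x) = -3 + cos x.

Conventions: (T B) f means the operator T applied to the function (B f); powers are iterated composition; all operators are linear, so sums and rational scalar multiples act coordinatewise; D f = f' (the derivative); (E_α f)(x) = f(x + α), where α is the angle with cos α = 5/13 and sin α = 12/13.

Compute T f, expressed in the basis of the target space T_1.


the result is g(x) = -3 - (288/169)cos x - (120/169)sin x

D f = -sin x
D D f = -cos x
E_alpha f = -3 + (5/13)cos x - (12/13)sin x
E_alpha E_alpha f = -3 - (119/169)cos x - (120/169)sin x
(D D + E_alpha E_alpha) f = -3 - (288/169)cos x - (120/169)sin x


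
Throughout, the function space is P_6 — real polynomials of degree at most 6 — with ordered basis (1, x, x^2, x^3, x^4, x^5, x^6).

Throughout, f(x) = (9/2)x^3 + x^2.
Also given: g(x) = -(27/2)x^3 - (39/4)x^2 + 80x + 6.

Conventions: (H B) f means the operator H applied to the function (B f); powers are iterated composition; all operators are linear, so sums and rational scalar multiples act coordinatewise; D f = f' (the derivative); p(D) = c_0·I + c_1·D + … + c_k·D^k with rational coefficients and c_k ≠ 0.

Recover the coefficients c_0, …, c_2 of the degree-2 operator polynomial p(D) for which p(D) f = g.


p(D) = -3·I − (1/2)·D + 3·D^2, i.e. c_0 = -3, c_1 = -1/2, c_2 = 3

D^0 f = (9/2)x^3 + x^2
D^1 f = (27/2)x^2 + 2x
D^2 f = 27x + 2
matching coefficients of g against c_0 f + c_1 Df + … from the top degree down determines the c_i
solution: c_0 = -3, c_1 = -1/2, c_2 = 3


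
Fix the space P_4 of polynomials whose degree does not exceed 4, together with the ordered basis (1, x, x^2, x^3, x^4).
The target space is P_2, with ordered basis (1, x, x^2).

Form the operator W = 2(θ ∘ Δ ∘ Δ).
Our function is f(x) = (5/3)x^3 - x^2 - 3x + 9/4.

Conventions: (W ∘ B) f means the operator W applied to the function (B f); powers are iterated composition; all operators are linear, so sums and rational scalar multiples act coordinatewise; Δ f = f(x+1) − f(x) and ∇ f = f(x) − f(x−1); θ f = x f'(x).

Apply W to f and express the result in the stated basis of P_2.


the result is g(x) = 20x

Δ f = 5x^2 + 3x - 7/3
Δ Δ f = 10x + 8
θ Δ Δ f = 10x
(2(θ ∘ Δ ∘ Δ)) f = 20x


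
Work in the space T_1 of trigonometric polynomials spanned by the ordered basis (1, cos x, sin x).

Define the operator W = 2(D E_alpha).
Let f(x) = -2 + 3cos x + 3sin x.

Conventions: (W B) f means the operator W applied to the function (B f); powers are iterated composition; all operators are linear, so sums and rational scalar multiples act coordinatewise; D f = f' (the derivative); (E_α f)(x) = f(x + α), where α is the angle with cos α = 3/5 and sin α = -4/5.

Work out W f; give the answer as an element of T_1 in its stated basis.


the result is g(x) = (42/5)cos x + (6/5)sin x

E_alpha f = -2 - (3/5)cos x + (21/5)sin x
D E_alpha f = (21/5)cos x + (3/5)sin x
(2(D E_alpha)) f = (42/5)cos x + (6/5)sin x


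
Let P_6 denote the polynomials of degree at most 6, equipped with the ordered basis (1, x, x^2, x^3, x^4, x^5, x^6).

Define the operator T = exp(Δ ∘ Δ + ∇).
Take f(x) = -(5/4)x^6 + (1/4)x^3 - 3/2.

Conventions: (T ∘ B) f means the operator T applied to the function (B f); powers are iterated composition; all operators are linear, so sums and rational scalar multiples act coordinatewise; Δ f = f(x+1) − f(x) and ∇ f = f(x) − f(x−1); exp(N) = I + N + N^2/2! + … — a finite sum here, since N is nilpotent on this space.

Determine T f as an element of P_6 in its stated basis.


order-1 term: -(15/2)x^5 - (75/4)x^4 - 175x^3 - 243x^2 - (927/4)x - 149/2
order-2 term: -(75/4)x^4 - 75x^3 - (2325/4)x^2 - (4047/4)x - 1088
order-3 term: -25x^3 - (225/2)x^2 - (1275/2)x - 3149/4
order-4 term: -(75/4)x^2 - 75x - 925/4
order-5 term: -(15/2)x - 75/4
order-6 term: -5/4
the series for exp(Δ ∘ Δ + ∇) f terminates at order 6
exp(Δ ∘ Δ + ∇) f = -(5/4)x^6 - (15/2)x^5 - (75/2)x^4 - (1099/4)x^3 - (1911/2)x^2 - (3927/2)x - 4405/2

g(x) = -(5/4)x^6 - (15/2)x^5 - (75/2)x^4 - (1099/4)x^3 - (1911/2)x^2 - (3927/2)x - 4405/2


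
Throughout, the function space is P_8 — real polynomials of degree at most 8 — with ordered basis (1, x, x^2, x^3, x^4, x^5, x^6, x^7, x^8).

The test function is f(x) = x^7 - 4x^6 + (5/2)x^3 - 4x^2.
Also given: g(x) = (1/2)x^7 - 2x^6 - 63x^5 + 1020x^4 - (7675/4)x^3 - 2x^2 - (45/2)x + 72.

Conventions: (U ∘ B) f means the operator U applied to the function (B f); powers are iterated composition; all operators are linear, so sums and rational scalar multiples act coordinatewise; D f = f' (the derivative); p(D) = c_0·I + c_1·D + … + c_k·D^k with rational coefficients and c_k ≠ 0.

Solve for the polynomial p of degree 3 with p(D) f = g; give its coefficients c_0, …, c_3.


c_0 = 1/2, c_1 = 0, c_2 = -3/2, c_3 = 4

D^0 f = x^7 - 4x^6 + (5/2)x^3 - 4x^2
D^1 f = 7x^6 - 24x^5 + (15/2)x^2 - 8x
D^2 f = 42x^5 - 120x^4 + 15x - 8
D^3 f = 210x^4 - 480x^3 + 15
matching coefficients of g against c_0 f + c_1 Df + … from the top degree down determines the c_i
solution: c_0 = 1/2, c_1 = 0, c_2 = -3/2, c_3 = 4


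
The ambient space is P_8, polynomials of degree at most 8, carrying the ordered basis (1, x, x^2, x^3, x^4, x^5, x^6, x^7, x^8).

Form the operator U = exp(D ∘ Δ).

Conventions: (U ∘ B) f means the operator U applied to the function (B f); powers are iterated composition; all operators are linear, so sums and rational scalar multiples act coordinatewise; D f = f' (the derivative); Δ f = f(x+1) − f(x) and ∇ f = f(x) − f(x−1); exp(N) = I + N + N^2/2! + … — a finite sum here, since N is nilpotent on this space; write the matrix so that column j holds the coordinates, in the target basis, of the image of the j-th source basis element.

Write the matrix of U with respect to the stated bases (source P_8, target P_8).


image of 1: 1
image of x: x
image of x^2: x^2 + 2
image of x^3: x^3 + 6x + 3
image of x^4: x^4 + 12x^2 + 12x + 16
image of x^5: x^5 + 20x^3 + 30x^2 + 80x + 65
image of x^6: x^6 + 30x^4 + 60x^3 + 240x^2 + 390x + 336
image of x^7: x^7 + 42x^5 + 105x^4 + 560x^3 + 1365x^2 + 2352x + 1897
image of x^8: x^8 + 56x^6 + 168x^5 + 1120x^4 + 3640x^3 + 9408x^2 + 15176x + 11824
each image's coordinates form column j of the matrix

the matrix is [[1, 0, 2, 3, 16, 65, 336, 1897, 11824]; [0, 1, 0, 6, 12, 80, 390, 2352, 15176]; [0, 0, 1, 0, 12, 30, 240, 1365, 9408]; [0, 0, 0, 1, 0, 20, 60, 560, 3640]; [0, 0, 0, 0, 1, 0, 30, 105, 1120]; [0, 0, 0, 0, 0, 1, 0, 42, 168]; [0, 0, 0, 0, 0, 0, 1, 0, 56]; [0, 0, 0, 0, 0, 0, 0, 1, 0]; [0, 0, 0, 0, 0, 0, 0, 0, 1]] (rows listed top to bottom)


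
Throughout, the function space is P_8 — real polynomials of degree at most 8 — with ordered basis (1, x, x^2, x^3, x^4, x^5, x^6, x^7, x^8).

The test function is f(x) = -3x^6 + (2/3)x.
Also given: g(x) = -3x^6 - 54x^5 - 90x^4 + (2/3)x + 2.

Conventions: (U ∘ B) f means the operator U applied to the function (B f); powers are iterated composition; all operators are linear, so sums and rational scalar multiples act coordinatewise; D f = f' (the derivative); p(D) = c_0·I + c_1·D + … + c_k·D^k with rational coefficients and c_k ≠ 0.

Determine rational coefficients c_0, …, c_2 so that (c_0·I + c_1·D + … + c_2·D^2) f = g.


D^0 f = -3x^6 + (2/3)x
D^1 f = -18x^5 + 2/3
D^2 f = -90x^4
matching coefficients of g against c_0 f + c_1 Df + … from the top degree down determines the c_i
solution: c_0 = 1, c_1 = 3, c_2 = 1

p(D) = I + 3·D + D^2, i.e. c_0 = 1, c_1 = 3, c_2 = 1


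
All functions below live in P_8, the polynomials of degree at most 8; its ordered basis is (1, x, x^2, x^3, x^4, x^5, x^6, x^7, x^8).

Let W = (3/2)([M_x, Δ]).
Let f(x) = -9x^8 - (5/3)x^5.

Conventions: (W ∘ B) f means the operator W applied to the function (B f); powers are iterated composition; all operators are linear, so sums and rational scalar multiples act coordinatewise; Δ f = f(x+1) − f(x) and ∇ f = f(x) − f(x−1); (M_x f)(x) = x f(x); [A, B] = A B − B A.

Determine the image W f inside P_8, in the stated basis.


the image equals g(x) = (27/2)x^8 + 108x^7 + 378x^6 + (1517/2)x^5 + (1915/2)x^4 + 781x^3 + 403x^2 + (241/2)x + 16

Δ f = -72x^7 - 252x^6 - 504x^5 - (1915/3)x^4 - (1562/3)x^3 - (806/3)x^2 - (241/3)x - 32/3
M_x Δ f = -72x^8 - 252x^7 - 504x^6 - (1915/3)x^5 - (1562/3)x^4 - (806/3)x^3 - (241/3)x^2 - (32/3)x
M_x f = -9x^9 - (5/3)x^6
Δ M_x f = -81x^8 - 324x^7 - 756x^6 - 1144x^5 - 1159x^4 - (2368/3)x^3 - 349x^2 - 91x - 32/3
[M_x, Δ] f = 9x^8 + 72x^7 + 252x^6 + (1517/3)x^5 + (1915/3)x^4 + (1562/3)x^3 + (806/3)x^2 + (241/3)x + 32/3
((3/2)([M_x, Δ])) f = (27/2)x^8 + 108x^7 + 378x^6 + (1517/2)x^5 + (1915/2)x^4 + 781x^3 + 403x^2 + (241/2)x + 16


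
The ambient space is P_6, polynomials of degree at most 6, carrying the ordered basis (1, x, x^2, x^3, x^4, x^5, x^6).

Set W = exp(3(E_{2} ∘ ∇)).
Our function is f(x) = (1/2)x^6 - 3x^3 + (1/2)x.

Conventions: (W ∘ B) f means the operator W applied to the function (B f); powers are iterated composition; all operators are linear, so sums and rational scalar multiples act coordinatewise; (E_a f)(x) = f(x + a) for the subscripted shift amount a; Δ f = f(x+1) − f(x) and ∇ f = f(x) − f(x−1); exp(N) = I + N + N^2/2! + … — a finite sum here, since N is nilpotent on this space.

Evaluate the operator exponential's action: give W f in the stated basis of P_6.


g(x) = (1/2)x^6 + 9x^5 + 135x^4 + 1287x^3 + (16551/2)x^2 + (64873/2)x + 59208

order-1 term: 9x^5 + (135/2)x^4 + 210x^3 + (621/2)x^2 + 198x + 33
order-2 term: (135/2)x^4 + 810x^3 + (7425/2)x^2 + 7614x + 11673/2
order-3 term: 270x^3 + 3645x^2 + 16605x + 25434
order-4 term: (1215/2)x^2 + 7290x + 44145/2
order-5 term: 729x + 10935/2
order-6 term: 729/2
the series for exp(3(E_{2} ∘ ∇)) f terminates at order 6
exp(3(E_{2} ∘ ∇)) f = (1/2)x^6 + 9x^5 + 135x^4 + 1287x^3 + (16551/2)x^2 + (64873/2)x + 59208


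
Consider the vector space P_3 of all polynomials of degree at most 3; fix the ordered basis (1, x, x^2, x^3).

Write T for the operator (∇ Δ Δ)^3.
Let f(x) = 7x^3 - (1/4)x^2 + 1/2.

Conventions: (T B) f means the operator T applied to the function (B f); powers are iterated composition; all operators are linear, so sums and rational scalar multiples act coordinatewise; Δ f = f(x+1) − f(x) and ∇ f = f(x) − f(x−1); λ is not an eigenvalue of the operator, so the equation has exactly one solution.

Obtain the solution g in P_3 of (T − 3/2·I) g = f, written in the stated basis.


g(x) = -(14/3)x^3 + (1/6)x^2 - 1/3

write g with unknown coordinates in the stated basis and equate coefficients in (T − 3/2·I) g = f
solving from the highest basis element down gives g = -(14/3)x^3 + (1/6)x^2 - 1/3
check: T g = 0
so T g − 3/2·g = 7x^3 - (1/4)x^2 + 1/2 = f ✓


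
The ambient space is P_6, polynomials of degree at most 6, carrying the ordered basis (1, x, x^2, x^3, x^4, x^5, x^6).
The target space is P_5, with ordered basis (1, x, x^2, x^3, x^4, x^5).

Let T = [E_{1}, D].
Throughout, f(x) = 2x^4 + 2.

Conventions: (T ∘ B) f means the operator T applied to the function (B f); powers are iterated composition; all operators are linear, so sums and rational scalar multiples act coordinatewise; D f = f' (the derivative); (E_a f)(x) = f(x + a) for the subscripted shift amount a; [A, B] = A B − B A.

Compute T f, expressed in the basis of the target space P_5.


D f = 8x^3
E_{1} D f = 8x^3 + 24x^2 + 24x + 8
E_{1} f = 2x^4 + 8x^3 + 12x^2 + 8x + 4
D E_{1} f = 8x^3 + 24x^2 + 24x + 8
[E_{1}, D] f = 0

g(x) = 0


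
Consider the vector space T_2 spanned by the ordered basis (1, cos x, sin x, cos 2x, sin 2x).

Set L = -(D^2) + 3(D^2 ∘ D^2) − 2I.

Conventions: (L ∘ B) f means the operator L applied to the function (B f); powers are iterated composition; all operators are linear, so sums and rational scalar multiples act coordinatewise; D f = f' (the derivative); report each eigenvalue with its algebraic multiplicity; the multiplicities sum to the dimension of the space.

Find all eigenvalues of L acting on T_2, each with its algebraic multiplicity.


image of 1: -2
image of cos x: 2cos x
image of sin x: 2sin x
image of cos 2x: 50cos 2x
image of sin 2x: 50sin 2x
the matrix is diagonal; its diagonal is (-2, 2, 2, 50, 50)
for a triangular matrix the eigenvalues are the diagonal entries, with algebraic multiplicity their repetition count

λ = -2 (multiplicity 1), λ = 2 (multiplicity 2), λ = 50 (multiplicity 2)


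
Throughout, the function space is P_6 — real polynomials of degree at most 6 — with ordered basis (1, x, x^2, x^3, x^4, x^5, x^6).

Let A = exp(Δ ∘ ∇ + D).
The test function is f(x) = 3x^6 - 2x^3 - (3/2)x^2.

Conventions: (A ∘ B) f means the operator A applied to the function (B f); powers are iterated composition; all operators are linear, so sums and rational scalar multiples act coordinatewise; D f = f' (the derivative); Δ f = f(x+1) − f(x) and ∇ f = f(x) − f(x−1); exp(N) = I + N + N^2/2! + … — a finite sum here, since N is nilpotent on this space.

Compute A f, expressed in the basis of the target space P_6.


the result is g(x) = 3x^6 + 18x^5 + 135x^4 + 418x^3 + (2415/2)x^2 + 1617x + 2501/2

order-1 term: 18x^5 + 90x^4 + 84x^2 - 15x + 3
order-2 term: 45x^4 + 360x^3 + 540x^2 + 174x + 333/2
order-3 term: 60x^3 + 540x^2 + 1080x + 448
order-4 term: 45x^2 + 360x + 540
order-5 term: 18x + 90
order-6 term: 3
the series for exp(Δ ∘ ∇ + D) f terminates at order 6
exp(Δ ∘ ∇ + D) f = 3x^6 + 18x^5 + 135x^4 + 418x^3 + (2415/2)x^2 + 1617x + 2501/2
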